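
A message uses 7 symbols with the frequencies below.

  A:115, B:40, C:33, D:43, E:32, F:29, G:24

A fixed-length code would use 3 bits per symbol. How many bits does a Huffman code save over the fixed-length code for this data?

Fixed-length: 3 bits × 316 symbols = 948 bits.
Huffman merges:
G(24) + F(29) → 53
E(32) + C(33) → 65
B(40) + D(43) → 83
53 + 65 → 118
83 + A(115) → 198
118 + 198 → 316
Huffman total = 53 + 65 + 83 + 118 + 198 + 316 = 833 bits.
Saving = 948 − 833 = 115 bits.

115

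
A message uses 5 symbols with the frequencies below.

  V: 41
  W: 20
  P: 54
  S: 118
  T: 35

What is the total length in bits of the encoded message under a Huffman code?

Merge the two smallest weights repeatedly:
merge W(20) and T(35): 55
merge V(41) and P(54): 95
merge 55 and 95: 150
merge S(118) and 150: 268
Total encoded bits = sum of merged weights = 55 + 95 + 150 + 268 = 568.

568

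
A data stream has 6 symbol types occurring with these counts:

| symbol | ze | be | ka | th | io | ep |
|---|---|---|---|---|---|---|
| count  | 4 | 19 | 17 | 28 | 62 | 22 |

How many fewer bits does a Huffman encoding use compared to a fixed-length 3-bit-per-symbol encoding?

Fixed-length: 3 bits × 152 symbols = 456 bits.
Huffman merges:
combine ze(4), ka(17) → 21
combine be(19), 21 → 40
combine ep(22), th(28) → 50
combine 40, 50 → 90
combine io(62), 90 → 152
Huffman total = 21 + 40 + 50 + 90 + 152 = 353 bits.
Saving = 456 − 353 = 103 bits.

103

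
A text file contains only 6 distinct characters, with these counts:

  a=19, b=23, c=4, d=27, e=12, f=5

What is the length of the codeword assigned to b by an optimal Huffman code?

2

Repeatedly merge the two smallest:
merge c(4) and f(5): 9
merge 9 and e(12): 21
merge a(19) and 21: 40
merge b(23) and d(27): 50
merge 40 and 50: 90
The subtree containing b is merged 2 times, so code length = 2.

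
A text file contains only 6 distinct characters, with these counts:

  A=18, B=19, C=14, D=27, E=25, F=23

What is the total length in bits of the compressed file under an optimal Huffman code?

Greedily combine the two least-frequent nodes:
merge C(14) and A(18): 32
merge B(19) and F(23): 42
merge E(25) and D(27): 52
merge 32 and 42: 74
merge 52 and 74: 126
Total encoded bits = sum of merged weights = 32 + 42 + 52 + 74 + 126 = 326.

326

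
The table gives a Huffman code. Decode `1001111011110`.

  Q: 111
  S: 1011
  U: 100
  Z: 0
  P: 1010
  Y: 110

UQSY

Read left to right; each codeword is recognised as soon as it completes (prefix code):
  100→U | 111→Q | 1011→S | 110→Y
Decoded message: UQSY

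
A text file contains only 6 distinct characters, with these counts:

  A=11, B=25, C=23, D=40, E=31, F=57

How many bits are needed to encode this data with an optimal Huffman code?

Build the Huffman tree bottom-up:
A(11) + C(23) → 34
B(25) + E(31) → 56
34 + D(40) → 74
56 + F(57) → 113
74 + 113 → 187
Each symbol's bit-cost is frequency × depth; summing gives 464 bits (equivalently 34 + 56 + 74 + 113 + 187).

464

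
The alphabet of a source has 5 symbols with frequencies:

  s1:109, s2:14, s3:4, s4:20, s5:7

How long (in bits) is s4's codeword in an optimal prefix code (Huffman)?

2

Huffman merges, smallest pair first:
combine s3(4), s5(7) → 11
combine 11, s2(14) → 25
combine s4(20), 25 → 45
combine 45, s1(109) → 154
s4's leaf is at depth 2, giving a 2-bit codeword.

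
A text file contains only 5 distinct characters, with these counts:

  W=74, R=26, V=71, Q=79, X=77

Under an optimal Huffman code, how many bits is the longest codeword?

3

Merge the two lowest-weight nodes at each step:
R(26) + V(71) → 97
W(74) + X(77) → 151
Q(79) + 97 → 176
151 + 176 → 327
Maximum depth reached is 3.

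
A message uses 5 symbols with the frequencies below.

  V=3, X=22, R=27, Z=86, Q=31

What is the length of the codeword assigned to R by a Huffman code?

Repeatedly merge the two smallest:
merge V(3) and X(22): 25
merge 25 and R(27): 52
merge Q(31) and 52: 83
merge 83 and Z(86): 169
The subtree containing R is merged 3 times, so code length = 3.

3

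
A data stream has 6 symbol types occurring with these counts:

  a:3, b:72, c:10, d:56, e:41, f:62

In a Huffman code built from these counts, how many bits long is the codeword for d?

2

Repeatedly merge the two smallest:
a(3) + c(10) → 13
13 + e(41) → 54
54 + d(56) → 110
f(62) + b(72) → 134
110 + 134 → 244
d sits 2 levels below the root, so its codeword is 2 bits.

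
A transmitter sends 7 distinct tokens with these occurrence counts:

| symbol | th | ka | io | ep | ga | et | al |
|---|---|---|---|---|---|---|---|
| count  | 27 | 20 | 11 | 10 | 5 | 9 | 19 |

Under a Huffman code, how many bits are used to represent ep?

Repeatedly merge the two smallest:
merge ga(5) and et(9): 14
merge ep(10) and io(11): 21
merge 14 and al(19): 33
merge ka(20) and 21: 41
merge th(27) and 33: 60
merge 41 and 60: 101
ep sits 3 levels below the root, so its codeword is 3 bits.

3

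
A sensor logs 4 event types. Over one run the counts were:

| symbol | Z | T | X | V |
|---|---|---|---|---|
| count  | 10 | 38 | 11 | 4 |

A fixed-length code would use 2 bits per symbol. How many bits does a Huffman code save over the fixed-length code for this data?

Fixed-length: 2 bits × 63 symbols = 126 bits.
Huffman merges:
combine V(4), Z(10) → 14
combine X(11), 14 → 25
combine 25, T(38) → 63
Huffman total = 14 + 25 + 63 = 102 bits.
Saving = 126 − 102 = 24 bits.

24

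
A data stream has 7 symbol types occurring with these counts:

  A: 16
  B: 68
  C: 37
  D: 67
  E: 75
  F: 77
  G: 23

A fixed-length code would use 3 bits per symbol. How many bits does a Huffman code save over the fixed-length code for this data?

Fixed-length: 3 bits × 363 symbols = 1089 bits.
Huffman merges:
combine A(16), G(23) → 39
combine C(37), 39 → 76
combine D(67), B(68) → 135
combine E(75), 76 → 151
combine F(77), 135 → 212
combine 151, 212 → 363
Huffman total = 39 + 76 + 135 + 151 + 212 + 363 = 976 bits.
Saving = 1089 − 976 = 113 bits.

113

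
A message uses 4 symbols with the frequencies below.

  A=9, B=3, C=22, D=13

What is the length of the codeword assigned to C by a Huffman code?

Huffman merges, smallest pair first:
B(3) + A(9) → 12
12 + D(13) → 25
C(22) + 25 → 47
C is a child of the root — depth 1, so its codeword is a single bit.

1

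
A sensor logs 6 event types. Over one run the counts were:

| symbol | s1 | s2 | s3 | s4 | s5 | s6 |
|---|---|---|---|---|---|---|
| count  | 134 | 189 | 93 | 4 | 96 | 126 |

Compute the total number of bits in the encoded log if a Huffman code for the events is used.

Build the Huffman tree bottom-up:
merge s4(4) and s3(93): 97
merge s5(96) and 97: 193
merge s6(126) and s1(134): 260
merge s2(189) and 193: 382
merge 260 and 382: 642
The encoded length is the sum of every internal node's weight: 97 + 193 + 260 + 382 + 642 = 1574 bits.

1574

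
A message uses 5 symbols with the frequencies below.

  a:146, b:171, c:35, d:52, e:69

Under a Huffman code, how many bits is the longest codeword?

Merge the two lowest-weight nodes at each step:
combine c(35), d(52) → 87
combine e(69), 87 → 156
combine a(146), 156 → 302
combine b(171), 302 → 473
Maximum depth reached is 4.

4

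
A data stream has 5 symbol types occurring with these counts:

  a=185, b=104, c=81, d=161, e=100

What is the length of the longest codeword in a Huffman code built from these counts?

3

Merge the two lowest-weight nodes at each step:
merge c(81) and e(100): 181
merge b(104) and d(161): 265
merge 181 and a(185): 366
merge 265 and 366: 631
The first pair merged (c, e) ends up deepest, at depth 3.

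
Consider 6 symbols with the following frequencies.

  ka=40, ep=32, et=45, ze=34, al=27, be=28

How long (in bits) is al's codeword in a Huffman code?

3

Huffman merges, smallest pair first:
combine al(27), be(28) → 55
combine ep(32), ze(34) → 66
combine ka(40), et(45) → 85
combine 55, 66 → 121
combine 85, 121 → 206
al sits 3 levels below the root, so its codeword is 3 bits.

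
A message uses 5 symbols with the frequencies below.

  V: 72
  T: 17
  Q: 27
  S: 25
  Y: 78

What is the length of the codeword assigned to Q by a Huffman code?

Repeatedly merge the two smallest:
combine T(17), S(25) → 42
combine Q(27), 42 → 69
combine 69, V(72) → 141
combine Y(78), 141 → 219
Q's leaf is at depth 3, giving a 3-bit codeword.

3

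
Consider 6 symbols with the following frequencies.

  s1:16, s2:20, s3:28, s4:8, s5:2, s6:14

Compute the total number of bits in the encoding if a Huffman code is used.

210

Merge the two smallest weights repeatedly:
s5(2) + s4(8) → 10
10 + s6(14) → 24
s1(16) + s2(20) → 36
24 + s3(28) → 52
36 + 52 → 88
The encoded length is the sum of every internal node's weight: 10 + 24 + 36 + 52 + 88 = 210 bits.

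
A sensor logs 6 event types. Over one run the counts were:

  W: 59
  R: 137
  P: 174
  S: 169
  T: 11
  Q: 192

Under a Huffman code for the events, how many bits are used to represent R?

3

Repeatedly merge the two smallest:
merge T(11) and W(59): 70
merge 70 and R(137): 207
merge S(169) and P(174): 343
merge Q(192) and 207: 399
merge 343 and 399: 742
The subtree containing R is merged 3 times, so code length = 3.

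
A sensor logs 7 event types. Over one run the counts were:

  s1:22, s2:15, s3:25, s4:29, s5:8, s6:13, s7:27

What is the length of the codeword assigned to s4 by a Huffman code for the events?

Repeatedly merge the two smallest:
merge s5(8) and s6(13): 21
merge s2(15) and 21: 36
merge s1(22) and s3(25): 47
merge s7(27) and s4(29): 56
merge 36 and 47: 83
merge 56 and 83: 139
s4's leaf is at depth 2, giving a 2-bit codeword.

2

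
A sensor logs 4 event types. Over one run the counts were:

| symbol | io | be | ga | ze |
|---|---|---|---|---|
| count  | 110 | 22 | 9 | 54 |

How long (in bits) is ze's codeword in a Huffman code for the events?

Repeatedly merge the two smallest:
merge ga(9) and be(22): 31
merge 31 and ze(54): 85
merge 85 and io(110): 195
The subtree containing ze is merged 2 times, so code length = 2.

2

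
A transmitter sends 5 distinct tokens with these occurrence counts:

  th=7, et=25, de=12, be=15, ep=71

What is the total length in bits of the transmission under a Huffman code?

242

Build the Huffman tree bottom-up:
th(7) + de(12) → 19
be(15) + 19 → 34
et(25) + 34 → 59
59 + ep(71) → 130
Total encoded bits = sum of merged weights = 19 + 34 + 59 + 130 = 242.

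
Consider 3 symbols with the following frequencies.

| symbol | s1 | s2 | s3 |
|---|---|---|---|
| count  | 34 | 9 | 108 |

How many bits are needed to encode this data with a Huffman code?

Build the Huffman tree bottom-up:
s2(9) + s1(34) → 43
43 + s3(108) → 151
Each symbol's bit-cost is frequency × depth; summing gives 194 bits (equivalently 43 + 151).

194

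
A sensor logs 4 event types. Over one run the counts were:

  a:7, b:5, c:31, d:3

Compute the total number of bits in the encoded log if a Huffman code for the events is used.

69

Greedily combine the two least-frequent nodes:
d(3) + b(5) → 8
a(7) + 8 → 15
15 + c(31) → 46
Each symbol's bit-cost is frequency × depth; summing gives 69 bits (equivalently 8 + 15 + 46).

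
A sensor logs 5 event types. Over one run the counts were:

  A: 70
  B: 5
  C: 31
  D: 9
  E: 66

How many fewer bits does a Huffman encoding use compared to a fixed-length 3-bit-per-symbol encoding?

Fixed-length: 3 bits × 181 symbols = 543 bits.
Huffman merges:
B(5) + D(9) → 14
14 + C(31) → 45
45 + E(66) → 111
A(70) + 111 → 181
Huffman total = 14 + 45 + 111 + 181 = 351 bits.
Saving = 543 − 351 = 192 bits.

192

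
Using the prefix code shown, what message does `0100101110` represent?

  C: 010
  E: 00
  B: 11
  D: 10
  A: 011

CCBD

Read left to right; each codeword is recognised as soon as it completes (prefix code):
  010→C | 010→C | 11→B | 10→D
Decoded message: CCBD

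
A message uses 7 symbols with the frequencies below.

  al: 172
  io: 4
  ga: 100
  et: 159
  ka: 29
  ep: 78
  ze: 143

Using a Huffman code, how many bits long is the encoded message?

Build the Huffman tree bottom-up:
merge io(4) and ka(29): 33
merge 33 and ep(78): 111
merge ga(100) and 111: 211
merge ze(143) and et(159): 302
merge al(172) and 211: 383
merge 302 and 383: 685
Each symbol's bit-cost is frequency × depth; summing gives 1725 bits (equivalently 33 + 111 + 211 + 302 + 383 + 685).

1725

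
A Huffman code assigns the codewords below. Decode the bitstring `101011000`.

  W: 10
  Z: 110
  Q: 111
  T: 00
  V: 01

WWZT

Read left to right; each codeword is recognised as soon as it completes (prefix code):
  10→W | 10→W | 110→Z | 00→T
Decoded message: WWZT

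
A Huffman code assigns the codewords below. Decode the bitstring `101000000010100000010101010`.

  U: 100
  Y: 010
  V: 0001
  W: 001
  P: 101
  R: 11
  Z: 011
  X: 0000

Read left to right; each codeword is recognised as soon as it completes (prefix code):
  101→P | 0000→X | 0001→V | 010→Y | 0000→X | 010→Y | 101→P | 010→Y
Decoded message: PXVYXYPY

PXVYXYPY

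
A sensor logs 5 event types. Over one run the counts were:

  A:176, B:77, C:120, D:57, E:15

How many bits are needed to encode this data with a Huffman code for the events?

935

Merge the two smallest weights repeatedly:
merge E(15) and D(57): 72
merge 72 and B(77): 149
merge C(120) and 149: 269
merge A(176) and 269: 445
The encoded length is the sum of every internal node's weight: 72 + 149 + 269 + 445 = 935 bits.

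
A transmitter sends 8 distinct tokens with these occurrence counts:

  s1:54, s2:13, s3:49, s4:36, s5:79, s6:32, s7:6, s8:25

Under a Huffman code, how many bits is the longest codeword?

5

Merge the two lowest-weight nodes at each step:
combine s7(6), s2(13) → 19
combine 19, s8(25) → 44
combine s6(32), s4(36) → 68
combine 44, s3(49) → 93
combine s1(54), 68 → 122
combine s5(79), 93 → 172
combine 122, 172 → 294
Maximum depth reached is 5.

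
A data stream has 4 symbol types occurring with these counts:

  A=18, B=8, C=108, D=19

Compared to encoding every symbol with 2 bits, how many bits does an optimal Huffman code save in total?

Fixed-length: 2 bits × 153 symbols = 306 bits.
Huffman merges:
combine B(8), A(18) → 26
combine D(19), 26 → 45
combine 45, C(108) → 153
Huffman total = 26 + 45 + 153 = 224 bits.
Saving = 306 − 224 = 82 bits.

82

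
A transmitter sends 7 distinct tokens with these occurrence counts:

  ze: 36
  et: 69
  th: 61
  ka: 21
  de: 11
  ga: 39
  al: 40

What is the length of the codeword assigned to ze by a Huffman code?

3

Huffman merges, smallest pair first:
merge de(11) and ka(21): 32
merge 32 and ze(36): 68
merge ga(39) and al(40): 79
merge th(61) and 68: 129
merge et(69) and 79: 148
merge 129 and 148: 277
The subtree containing ze is merged 3 times, so code length = 3.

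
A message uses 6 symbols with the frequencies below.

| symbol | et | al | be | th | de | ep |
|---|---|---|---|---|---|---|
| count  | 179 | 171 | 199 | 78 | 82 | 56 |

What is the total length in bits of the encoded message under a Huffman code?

Merge the two smallest weights repeatedly:
ep(56) + th(78) → 134
de(82) + 134 → 216
al(171) + et(179) → 350
be(199) + 216 → 415
350 + 415 → 765
Total encoded bits = sum of merged weights = 134 + 216 + 350 + 415 + 765 = 1880.

1880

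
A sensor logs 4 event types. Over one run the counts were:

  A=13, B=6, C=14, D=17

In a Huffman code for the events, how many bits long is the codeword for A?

Repeatedly merge the two smallest:
combine B(6), A(13) → 19
combine C(14), D(17) → 31
combine 19, 31 → 50
A's leaf is at depth 2, giving a 2-bit codeword.

2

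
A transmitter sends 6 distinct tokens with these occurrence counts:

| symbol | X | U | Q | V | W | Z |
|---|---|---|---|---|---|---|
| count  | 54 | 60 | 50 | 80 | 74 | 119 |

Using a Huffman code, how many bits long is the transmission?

1112

Merge the two smallest weights repeatedly:
combine Q(50), X(54) → 104
combine U(60), W(74) → 134
combine V(80), 104 → 184
combine Z(119), 134 → 253
combine 184, 253 → 437
The encoded length is the sum of every internal node's weight: 104 + 134 + 184 + 253 + 437 = 1112 bits.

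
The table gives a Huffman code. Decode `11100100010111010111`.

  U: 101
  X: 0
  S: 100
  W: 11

Read left to right; each codeword is recognised as soon as it completes (prefix code):
  11→W | 100→S | 100→S | 0→X | 101→U | 11→W | 0→X | 101→U | 11→W
Decoded message: WSSXUWXUW

WSSXUWXUW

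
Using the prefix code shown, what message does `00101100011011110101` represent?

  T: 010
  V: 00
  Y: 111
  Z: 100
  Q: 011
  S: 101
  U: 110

Read left to right; each codeword is recognised as soon as it completes (prefix code):
  00→V | 101→S | 100→Z | 011→Q | 011→Q | 110→U | 101→S
Decoded message: VSZQQUS

VSZQQUS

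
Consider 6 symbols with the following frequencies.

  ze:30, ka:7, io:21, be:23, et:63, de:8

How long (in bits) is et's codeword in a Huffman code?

1

Repeatedly merge the two smallest:
ka(7) + de(8) → 15
15 + io(21) → 36
be(23) + ze(30) → 53
36 + 53 → 89
et(63) + 89 → 152
et sits one level below the root: a 1-bit codeword.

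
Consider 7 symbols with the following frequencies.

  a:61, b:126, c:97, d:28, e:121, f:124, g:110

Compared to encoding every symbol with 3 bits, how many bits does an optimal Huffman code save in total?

161

Fixed-length: 3 bits × 667 symbols = 2001 bits.
Huffman merges:
merge d(28) and a(61): 89
merge 89 and c(97): 186
merge g(110) and e(121): 231
merge f(124) and b(126): 250
merge 186 and 231: 417
merge 250 and 417: 667
Huffman total = 89 + 186 + 231 + 250 + 417 + 667 = 1840 bits.
Saving = 2001 − 1840 = 161 bits.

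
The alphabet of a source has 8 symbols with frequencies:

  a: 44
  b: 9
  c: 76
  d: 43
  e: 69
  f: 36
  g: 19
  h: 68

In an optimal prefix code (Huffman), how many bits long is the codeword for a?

3

Build the tree from the bottom:
merge b(9) and g(19): 28
merge 28 and f(36): 64
merge d(43) and a(44): 87
merge 64 and h(68): 132
merge e(69) and c(76): 145
merge 87 and 132: 219
merge 145 and 219: 364
a's leaf is at depth 3, giving a 3-bit codeword.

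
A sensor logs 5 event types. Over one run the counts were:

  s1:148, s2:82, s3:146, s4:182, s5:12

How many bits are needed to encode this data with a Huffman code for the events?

1234

Greedily combine the two least-frequent nodes:
s5(12) + s2(82) → 94
94 + s3(146) → 240
s1(148) + s4(182) → 330
240 + 330 → 570
The encoded length is the sum of every internal node's weight: 94 + 240 + 330 + 570 = 1234 bits.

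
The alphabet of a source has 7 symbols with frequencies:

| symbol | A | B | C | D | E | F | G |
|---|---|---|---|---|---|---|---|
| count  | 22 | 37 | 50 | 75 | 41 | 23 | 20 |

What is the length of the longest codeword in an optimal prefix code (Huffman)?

4

Merge the two lowest-weight nodes at each step:
combine G(20), A(22) → 42
combine F(23), B(37) → 60
combine E(41), 42 → 83
combine C(50), 60 → 110
combine D(75), 83 → 158
combine 110, 158 → 268
The first pair merged (G, A) ends up deepest, at depth 4.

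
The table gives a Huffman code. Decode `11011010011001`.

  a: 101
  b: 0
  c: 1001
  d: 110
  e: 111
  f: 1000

Read left to right; each codeword is recognised as soon as it completes (prefix code):
  110→d | 110→d | 1001→c | 1001→c
Decoded message: ddcc

ddcc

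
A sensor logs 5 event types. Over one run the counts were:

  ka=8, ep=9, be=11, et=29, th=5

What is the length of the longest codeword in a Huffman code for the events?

Merge the two lowest-weight nodes at each step:
combine th(5), ka(8) → 13
combine ep(9), be(11) → 20
combine 13, 20 → 33
combine et(29), 33 → 62
The first pair merged (th, ka) ends up deepest, at depth 3.

3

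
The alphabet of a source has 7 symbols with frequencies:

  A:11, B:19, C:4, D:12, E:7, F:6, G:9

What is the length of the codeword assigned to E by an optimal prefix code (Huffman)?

3

Huffman merges, smallest pair first:
merge C(4) and F(6): 10
merge E(7) and G(9): 16
merge 10 and A(11): 21
merge D(12) and 16: 28
merge B(19) and 21: 40
merge 28 and 40: 68
E sits 3 levels below the root, so its codeword is 3 bits.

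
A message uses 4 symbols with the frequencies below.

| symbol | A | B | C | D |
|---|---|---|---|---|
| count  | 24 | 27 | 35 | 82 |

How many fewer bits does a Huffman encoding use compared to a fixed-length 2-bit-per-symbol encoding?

31

Fixed-length: 2 bits × 168 symbols = 336 bits.
Huffman merges:
A(24) + B(27) → 51
C(35) + 51 → 86
D(82) + 86 → 168
Huffman total = 51 + 86 + 168 = 305 bits.
Saving = 336 − 305 = 31 bits.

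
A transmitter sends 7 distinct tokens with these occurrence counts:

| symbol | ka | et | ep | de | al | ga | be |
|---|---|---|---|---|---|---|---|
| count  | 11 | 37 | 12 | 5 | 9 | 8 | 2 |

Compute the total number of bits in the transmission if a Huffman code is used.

Build the Huffman tree bottom-up:
be(2) + de(5) → 7
7 + ga(8) → 15
al(9) + ka(11) → 20
ep(12) + 15 → 27
20 + 27 → 47
et(37) + 47 → 84
Each symbol's bit-cost is frequency × depth; summing gives 200 bits (equivalently 7 + 15 + 20 + 27 + 47 + 84).

200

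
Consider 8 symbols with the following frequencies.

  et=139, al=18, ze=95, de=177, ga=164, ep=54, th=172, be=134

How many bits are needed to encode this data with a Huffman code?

Build the Huffman tree bottom-up:
al(18) + ep(54) → 72
72 + ze(95) → 167
be(134) + et(139) → 273
ga(164) + 167 → 331
th(172) + de(177) → 349
273 + 331 → 604
349 + 604 → 953
The encoded length is the sum of every internal node's weight: 72 + 167 + 273 + 331 + 349 + 604 + 953 = 2749 bits.

2749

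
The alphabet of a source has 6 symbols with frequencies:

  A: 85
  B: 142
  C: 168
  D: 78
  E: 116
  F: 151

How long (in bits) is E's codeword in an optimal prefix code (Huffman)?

Huffman merges, smallest pair first:
D(78) + A(85) → 163
E(116) + B(142) → 258
F(151) + 163 → 314
C(168) + 258 → 426
314 + 426 → 740
E sits 3 levels below the root, so its codeword is 3 bits.

3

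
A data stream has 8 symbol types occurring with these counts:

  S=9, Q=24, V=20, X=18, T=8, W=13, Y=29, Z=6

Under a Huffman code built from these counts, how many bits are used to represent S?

4

Huffman merges, smallest pair first:
combine Z(6), T(8) → 14
combine S(9), W(13) → 22
combine 14, X(18) → 32
combine V(20), 22 → 42
combine Q(24), Y(29) → 53
combine 32, 42 → 74
combine 53, 74 → 127
The subtree containing S is merged 4 times, so code length = 4.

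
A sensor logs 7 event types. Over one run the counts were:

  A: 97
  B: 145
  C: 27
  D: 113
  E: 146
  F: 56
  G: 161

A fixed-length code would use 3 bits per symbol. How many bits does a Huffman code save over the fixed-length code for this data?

224

Fixed-length: 3 bits × 745 symbols = 2235 bits.
Huffman merges:
combine C(27), F(56) → 83
combine 83, A(97) → 180
combine D(113), B(145) → 258
combine E(146), G(161) → 307
combine 180, 258 → 438
combine 307, 438 → 745
Huffman total = 83 + 180 + 258 + 307 + 438 + 745 = 2011 bits.
Saving = 2235 − 2011 = 224 bits.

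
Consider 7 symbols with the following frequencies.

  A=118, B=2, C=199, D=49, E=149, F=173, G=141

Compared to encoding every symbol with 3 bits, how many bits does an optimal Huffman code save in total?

Fixed-length: 3 bits × 831 symbols = 2493 bits.
Huffman merges:
merge B(2) and D(49): 51
merge 51 and A(118): 169
merge G(141) and E(149): 290
merge 169 and F(173): 342
merge C(199) and 290: 489
merge 342 and 489: 831
Huffman total = 51 + 169 + 290 + 342 + 489 + 831 = 2172 bits.
Saving = 2493 − 2172 = 321 bits.

321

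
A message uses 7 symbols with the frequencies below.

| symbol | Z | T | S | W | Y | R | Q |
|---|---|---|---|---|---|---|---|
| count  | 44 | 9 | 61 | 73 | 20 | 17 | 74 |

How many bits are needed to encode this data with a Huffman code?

758

Merge the two smallest weights repeatedly:
merge T(9) and R(17): 26
merge Y(20) and 26: 46
merge Z(44) and 46: 90
merge S(61) and W(73): 134
merge Q(74) and 90: 164
merge 134 and 164: 298
The encoded length is the sum of every internal node's weight: 26 + 46 + 90 + 134 + 164 + 298 = 758 bits.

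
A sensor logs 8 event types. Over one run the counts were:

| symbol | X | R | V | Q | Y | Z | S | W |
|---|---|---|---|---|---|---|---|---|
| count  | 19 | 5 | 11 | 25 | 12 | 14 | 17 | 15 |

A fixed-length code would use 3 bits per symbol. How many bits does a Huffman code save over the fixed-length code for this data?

9

Fixed-length: 3 bits × 118 symbols = 354 bits.
Huffman merges:
combine R(5), V(11) → 16
combine Y(12), Z(14) → 26
combine W(15), 16 → 31
combine S(17), X(19) → 36
combine Q(25), 26 → 51
combine 31, 36 → 67
combine 51, 67 → 118
Huffman total = 16 + 26 + 31 + 36 + 51 + 67 + 118 = 345 bits.
Saving = 354 − 345 = 9 bits.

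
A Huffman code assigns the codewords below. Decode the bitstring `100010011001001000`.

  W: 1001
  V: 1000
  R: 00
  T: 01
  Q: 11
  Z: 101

VWWRV

Read left to right; each codeword is recognised as soon as it completes (prefix code):
  1000→V | 1001→W | 1001→W | 00→R | 1000→V
Decoded message: VWWRV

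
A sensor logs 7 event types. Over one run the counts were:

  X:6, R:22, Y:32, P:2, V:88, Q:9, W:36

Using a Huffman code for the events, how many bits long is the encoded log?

Greedily combine the two least-frequent nodes:
combine P(2), X(6) → 8
combine 8, Q(9) → 17
combine 17, R(22) → 39
combine Y(32), W(36) → 68
combine 39, 68 → 107
combine V(88), 107 → 195
Each symbol's bit-cost is frequency × depth; summing gives 434 bits (equivalently 8 + 17 + 39 + 68 + 107 + 195).

434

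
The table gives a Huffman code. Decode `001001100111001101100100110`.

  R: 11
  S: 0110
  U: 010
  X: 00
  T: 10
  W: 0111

XTSWXRSUS

Read left to right; each codeword is recognised as soon as it completes (prefix code):
  00→X | 10→T | 0110→S | 0111→W | 00→X | 11→R | 0110→S | 010→U | 0110→S
Decoded message: XTSWXRSUS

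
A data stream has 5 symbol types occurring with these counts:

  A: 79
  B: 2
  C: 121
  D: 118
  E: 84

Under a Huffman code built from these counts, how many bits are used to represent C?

Huffman merges, smallest pair first:
B(2) + A(79) → 81
81 + E(84) → 165
D(118) + C(121) → 239
165 + 239 → 404
C's leaf is at depth 2, giving a 2-bit codeword.

2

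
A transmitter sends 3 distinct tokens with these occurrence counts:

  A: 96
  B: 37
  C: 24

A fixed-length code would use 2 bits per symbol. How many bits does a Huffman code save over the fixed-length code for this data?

Fixed-length: 2 bits × 157 symbols = 314 bits.
Huffman merges:
C(24) + B(37) → 61
61 + A(96) → 157
Huffman total = 61 + 157 = 218 bits.
Saving = 314 − 218 = 96 bits.

96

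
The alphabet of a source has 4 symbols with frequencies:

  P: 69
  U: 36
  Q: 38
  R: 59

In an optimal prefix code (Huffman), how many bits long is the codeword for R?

Build the tree from the bottom:
U(36) + Q(38) → 74
R(59) + P(69) → 128
74 + 128 → 202
R's leaf is at depth 2, giving a 2-bit codeword.

2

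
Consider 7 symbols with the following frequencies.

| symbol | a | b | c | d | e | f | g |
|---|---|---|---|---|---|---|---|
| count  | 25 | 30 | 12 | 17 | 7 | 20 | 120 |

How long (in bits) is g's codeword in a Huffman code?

1

Build the tree from the bottom:
e(7) + c(12) → 19
d(17) + 19 → 36
f(20) + a(25) → 45
b(30) + 36 → 66
45 + 66 → 111
111 + g(120) → 231
g sits one level below the root: a 1-bit codeword.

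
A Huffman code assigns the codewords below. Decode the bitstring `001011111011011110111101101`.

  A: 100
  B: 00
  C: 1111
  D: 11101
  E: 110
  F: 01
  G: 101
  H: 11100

Read left to right; each codeword is recognised as soon as it completes (prefix code):
  00→B | 101→G | 1111→C | 01→F | 101→G | 11101→D | 11101→D | 101→G
Decoded message: BGCFGDDG

BGCFGDDG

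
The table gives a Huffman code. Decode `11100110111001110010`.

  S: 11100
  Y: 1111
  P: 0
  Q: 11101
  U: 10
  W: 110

SWSSU

Read left to right; each codeword is recognised as soon as it completes (prefix code):
  11100→S | 110→W | 11100→S | 11100→S | 10→U
Decoded message: SWSSU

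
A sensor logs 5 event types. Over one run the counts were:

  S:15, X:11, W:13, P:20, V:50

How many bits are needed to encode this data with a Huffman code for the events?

227

Build the Huffman tree bottom-up:
X(11) + W(13) → 24
S(15) + P(20) → 35
24 + 35 → 59
V(50) + 59 → 109
Total encoded bits = sum of merged weights = 24 + 35 + 59 + 109 = 227.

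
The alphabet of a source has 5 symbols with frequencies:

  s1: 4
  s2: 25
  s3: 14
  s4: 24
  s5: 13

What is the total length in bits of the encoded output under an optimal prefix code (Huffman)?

Greedily combine the two least-frequent nodes:
s1(4) + s5(13) → 17
s3(14) + 17 → 31
s4(24) + s2(25) → 49
31 + 49 → 80
Each symbol's bit-cost is frequency × depth; summing gives 177 bits (equivalently 17 + 31 + 49 + 80).

177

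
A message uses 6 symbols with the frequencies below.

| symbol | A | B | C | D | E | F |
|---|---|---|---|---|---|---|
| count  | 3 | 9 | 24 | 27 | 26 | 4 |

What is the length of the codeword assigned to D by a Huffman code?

Huffman merges, smallest pair first:
combine A(3), F(4) → 7
combine 7, B(9) → 16
combine 16, C(24) → 40
combine E(26), D(27) → 53
combine 40, 53 → 93
D sits 2 levels below the root, so its codeword is 2 bits.

2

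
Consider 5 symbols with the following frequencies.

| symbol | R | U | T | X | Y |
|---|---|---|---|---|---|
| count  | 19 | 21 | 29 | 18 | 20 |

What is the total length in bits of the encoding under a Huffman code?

Greedily combine the two least-frequent nodes:
X(18) + R(19) → 37
Y(20) + U(21) → 41
T(29) + 37 → 66
41 + 66 → 107
Each symbol's bit-cost is frequency × depth; summing gives 251 bits (equivalently 37 + 41 + 66 + 107).

251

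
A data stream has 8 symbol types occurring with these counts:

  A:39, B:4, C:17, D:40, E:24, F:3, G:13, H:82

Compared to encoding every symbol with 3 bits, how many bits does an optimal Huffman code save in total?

Fixed-length: 3 bits × 222 symbols = 666 bits.
Huffman merges:
merge F(3) and B(4): 7
merge 7 and G(13): 20
merge C(17) and 20: 37
merge E(24) and 37: 61
merge A(39) and D(40): 79
merge 61 and 79: 140
merge H(82) and 140: 222
Huffman total = 7 + 20 + 37 + 61 + 79 + 140 + 222 = 566 bits.
Saving = 666 − 566 = 100 bits.

100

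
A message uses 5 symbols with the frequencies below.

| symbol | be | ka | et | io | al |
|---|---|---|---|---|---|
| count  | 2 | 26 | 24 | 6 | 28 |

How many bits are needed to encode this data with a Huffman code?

Greedily combine the two least-frequent nodes:
merge be(2) and io(6): 8
merge 8 and et(24): 32
merge ka(26) and al(28): 54
merge 32 and 54: 86
The encoded length is the sum of every internal node's weight: 8 + 32 + 54 + 86 = 180 bits.

180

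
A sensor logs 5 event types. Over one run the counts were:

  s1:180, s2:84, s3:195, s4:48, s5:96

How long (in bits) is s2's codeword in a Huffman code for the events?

3

Huffman merges, smallest pair first:
combine s4(48), s2(84) → 132
combine s5(96), 132 → 228
combine s1(180), s3(195) → 375
combine 228, 375 → 603
s2 sits 3 levels below the root, so its codeword is 3 bits.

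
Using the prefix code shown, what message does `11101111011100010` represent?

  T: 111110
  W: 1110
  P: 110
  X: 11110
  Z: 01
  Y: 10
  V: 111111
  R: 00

Read left to right; each codeword is recognised as soon as it completes (prefix code):
  1110→W | 11110→X | 1110→W | 00→R | 10→Y
Decoded message: WXWRY

WXWRY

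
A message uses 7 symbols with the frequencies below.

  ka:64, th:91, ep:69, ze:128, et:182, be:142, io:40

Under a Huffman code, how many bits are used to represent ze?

3

Build the tree from the bottom:
merge io(40) and ka(64): 104
merge ep(69) and th(91): 160
merge 104 and ze(128): 232
merge be(142) and 160: 302
merge et(182) and 232: 414
merge 302 and 414: 716
ze sits 3 levels below the root, so its codeword is 3 bits.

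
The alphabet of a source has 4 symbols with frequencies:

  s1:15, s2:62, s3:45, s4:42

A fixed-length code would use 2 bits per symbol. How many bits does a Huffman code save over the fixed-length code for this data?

5

Fixed-length: 2 bits × 164 symbols = 328 bits.
Huffman merges:
combine s1(15), s4(42) → 57
combine s3(45), 57 → 102
combine s2(62), 102 → 164
Huffman total = 57 + 102 + 164 = 323 bits.
Saving = 328 − 323 = 5 bits.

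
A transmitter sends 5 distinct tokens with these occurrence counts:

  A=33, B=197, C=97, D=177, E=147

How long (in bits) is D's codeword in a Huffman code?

Build the tree from the bottom:
combine A(33), C(97) → 130
combine 130, E(147) → 277
combine D(177), B(197) → 374
combine 277, 374 → 651
D's leaf is at depth 2, giving a 2-bit codeword.

2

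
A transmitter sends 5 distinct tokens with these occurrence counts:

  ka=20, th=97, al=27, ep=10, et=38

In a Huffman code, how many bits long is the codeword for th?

Huffman merges, smallest pair first:
merge ep(10) and ka(20): 30
merge al(27) and 30: 57
merge et(38) and 57: 95
merge 95 and th(97): 192
th is merged only at the final step, so code length = 1.

1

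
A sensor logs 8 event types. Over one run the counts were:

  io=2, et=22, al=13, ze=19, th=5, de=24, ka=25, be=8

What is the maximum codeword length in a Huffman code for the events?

5

Merge the two lowest-weight nodes at each step:
combine io(2), th(5) → 7
combine 7, be(8) → 15
combine al(13), 15 → 28
combine ze(19), et(22) → 41
combine de(24), ka(25) → 49
combine 28, 41 → 69
combine 49, 69 → 118
Maximum depth reached is 5.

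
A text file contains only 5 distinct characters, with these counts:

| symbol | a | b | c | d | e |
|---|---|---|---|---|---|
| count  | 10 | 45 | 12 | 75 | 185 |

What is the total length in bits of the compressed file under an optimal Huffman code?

558

Merge the two smallest weights repeatedly:
merge a(10) and c(12): 22
merge 22 and b(45): 67
merge 67 and d(75): 142
merge 142 and e(185): 327
Each symbol's bit-cost is frequency × depth; summing gives 558 bits (equivalently 22 + 67 + 142 + 327).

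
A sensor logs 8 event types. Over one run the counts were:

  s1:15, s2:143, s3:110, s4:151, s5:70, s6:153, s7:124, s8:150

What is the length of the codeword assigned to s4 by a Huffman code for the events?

3

Repeatedly merge the two smallest:
merge s1(15) and s5(70): 85
merge 85 and s3(110): 195
merge s7(124) and s2(143): 267
merge s8(150) and s4(151): 301
merge s6(153) and 195: 348
merge 267 and 301: 568
merge 348 and 568: 916
s4's leaf is at depth 3, giving a 3-bit codeword.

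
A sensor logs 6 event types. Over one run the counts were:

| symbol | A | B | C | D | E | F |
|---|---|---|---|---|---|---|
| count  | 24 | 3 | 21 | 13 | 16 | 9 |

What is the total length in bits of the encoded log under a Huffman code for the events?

Greedily combine the two least-frequent nodes:
B(3) + F(9) → 12
12 + D(13) → 25
E(16) + C(21) → 37
A(24) + 25 → 49
37 + 49 → 86
Each symbol's bit-cost is frequency × depth; summing gives 209 bits (equivalently 12 + 25 + 37 + 49 + 86).

209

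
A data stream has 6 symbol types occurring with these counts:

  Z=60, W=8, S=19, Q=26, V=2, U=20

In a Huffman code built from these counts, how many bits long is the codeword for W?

4

Repeatedly merge the two smallest:
combine V(2), W(8) → 10
combine 10, S(19) → 29
combine U(20), Q(26) → 46
combine 29, 46 → 75
combine Z(60), 75 → 135
W sits 4 levels below the root, so its codeword is 4 bits.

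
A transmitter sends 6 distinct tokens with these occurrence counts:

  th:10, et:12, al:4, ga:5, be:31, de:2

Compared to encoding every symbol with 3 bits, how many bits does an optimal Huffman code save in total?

57

Fixed-length: 3 bits × 64 symbols = 192 bits.
Huffman merges:
de(2) + al(4) → 6
ga(5) + 6 → 11
th(10) + 11 → 21
et(12) + 21 → 33
be(31) + 33 → 64
Huffman total = 6 + 11 + 21 + 33 + 64 = 135 bits.
Saving = 192 − 135 = 57 bits.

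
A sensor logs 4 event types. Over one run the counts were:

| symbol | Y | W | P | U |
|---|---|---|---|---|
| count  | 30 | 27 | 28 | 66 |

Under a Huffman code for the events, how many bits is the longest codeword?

Merge the two lowest-weight nodes at each step:
combine W(27), P(28) → 55
combine Y(30), 55 → 85
combine U(66), 85 → 151
The first pair merged (W, P) ends up deepest, at depth 3.

3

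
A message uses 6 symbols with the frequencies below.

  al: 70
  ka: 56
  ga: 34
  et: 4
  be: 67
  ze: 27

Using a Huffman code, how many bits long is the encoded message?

Build the Huffman tree bottom-up:
et(4) + ze(27) → 31
31 + ga(34) → 65
ka(56) + 65 → 121
be(67) + al(70) → 137
121 + 137 → 258
Each symbol's bit-cost is frequency × depth; summing gives 612 bits (equivalently 31 + 65 + 121 + 137 + 258).

612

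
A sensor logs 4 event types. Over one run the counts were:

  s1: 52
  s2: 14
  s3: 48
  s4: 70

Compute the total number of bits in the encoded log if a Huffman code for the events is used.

360

Merge the two smallest weights repeatedly:
merge s2(14) and s3(48): 62
merge s1(52) and 62: 114
merge s4(70) and 114: 184
The encoded length is the sum of every internal node's weight: 62 + 114 + 184 = 360 bits.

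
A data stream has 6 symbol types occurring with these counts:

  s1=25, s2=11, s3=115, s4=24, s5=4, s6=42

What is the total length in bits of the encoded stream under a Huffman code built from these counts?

445

Build the Huffman tree bottom-up:
combine s5(4), s2(11) → 15
combine 15, s4(24) → 39
combine s1(25), 39 → 64
combine s6(42), 64 → 106
combine 106, s3(115) → 221
Total encoded bits = sum of merged weights = 15 + 39 + 64 + 106 + 221 = 445.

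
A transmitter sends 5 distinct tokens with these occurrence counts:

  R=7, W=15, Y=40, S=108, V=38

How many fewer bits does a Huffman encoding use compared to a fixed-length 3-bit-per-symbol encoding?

234

Fixed-length: 3 bits × 208 symbols = 624 bits.
Huffman merges:
merge R(7) and W(15): 22
merge 22 and V(38): 60
merge Y(40) and 60: 100
merge 100 and S(108): 208
Huffman total = 22 + 60 + 100 + 208 = 390 bits.
Saving = 624 − 390 = 234 bits.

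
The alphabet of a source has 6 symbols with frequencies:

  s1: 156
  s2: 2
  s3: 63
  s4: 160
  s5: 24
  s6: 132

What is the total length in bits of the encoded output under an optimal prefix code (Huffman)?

1189

Merge the two smallest weights repeatedly:
merge s2(2) and s5(24): 26
merge 26 and s3(63): 89
merge 89 and s6(132): 221
merge s1(156) and s4(160): 316
merge 221 and 316: 537
Total encoded bits = sum of merged weights = 26 + 89 + 221 + 316 + 537 = 1189.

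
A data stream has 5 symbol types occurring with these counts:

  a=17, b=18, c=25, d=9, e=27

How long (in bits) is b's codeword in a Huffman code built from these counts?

Huffman merges, smallest pair first:
combine d(9), a(17) → 26
combine b(18), c(25) → 43
combine 26, e(27) → 53
combine 43, 53 → 96
The subtree containing b is merged 2 times, so code length = 2.

2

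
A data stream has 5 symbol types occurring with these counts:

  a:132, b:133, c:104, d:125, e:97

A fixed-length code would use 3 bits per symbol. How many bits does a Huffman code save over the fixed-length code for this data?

390

Fixed-length: 3 bits × 591 symbols = 1773 bits.
Huffman merges:
merge e(97) and c(104): 201
merge d(125) and a(132): 257
merge b(133) and 201: 334
merge 257 and 334: 591
Huffman total = 201 + 257 + 334 + 591 = 1383 bits.
Saving = 1773 − 1383 = 390 bits.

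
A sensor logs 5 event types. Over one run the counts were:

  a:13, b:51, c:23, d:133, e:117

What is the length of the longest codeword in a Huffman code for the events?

Merge the two lowest-weight nodes at each step:
a(13) + c(23) → 36
36 + b(51) → 87
87 + e(117) → 204
d(133) + 204 → 337
Maximum depth reached is 4.

4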